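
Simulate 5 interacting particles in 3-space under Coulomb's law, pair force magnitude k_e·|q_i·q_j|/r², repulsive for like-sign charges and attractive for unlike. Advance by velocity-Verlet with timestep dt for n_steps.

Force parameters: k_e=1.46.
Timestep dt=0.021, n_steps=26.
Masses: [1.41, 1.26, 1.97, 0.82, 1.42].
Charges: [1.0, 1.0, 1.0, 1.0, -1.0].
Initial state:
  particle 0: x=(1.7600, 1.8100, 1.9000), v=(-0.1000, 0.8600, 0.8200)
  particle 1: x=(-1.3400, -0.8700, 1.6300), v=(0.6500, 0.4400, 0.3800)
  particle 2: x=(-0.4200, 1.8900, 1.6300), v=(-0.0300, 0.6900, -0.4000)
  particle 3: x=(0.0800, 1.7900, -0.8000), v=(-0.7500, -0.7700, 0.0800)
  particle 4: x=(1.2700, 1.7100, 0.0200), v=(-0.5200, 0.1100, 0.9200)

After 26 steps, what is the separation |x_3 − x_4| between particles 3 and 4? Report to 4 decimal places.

1.7938

step 0: x0=(1.7600, 1.8100, 1.9000) x1=(-1.3400, -0.8700, 1.6300) x2=(-0.4200, 1.8900, 1.6300) x3=(0.0800, 1.7900, -0.8000) x4=(1.2700, 1.7100, 0.0200)
step 1: x0=(1.7580, 1.8281, 1.9172) x1=(-1.3264, -0.8608, 1.6380) x2=(-0.4206, 1.9045, 1.6216) x3=(0.0644, 1.7738, -0.7983) x4=(1.2590, 1.7123, 0.0394)
step 2: x0=(1.7560, 1.8461, 1.9343) x1=(-1.3128, -0.8517, 1.6460) x2=(-0.4213, 1.9191, 1.6132) x3=(0.0491, 1.7577, -0.7967) x4=(1.2477, 1.7146, 0.0588)
step 3: x0=(1.7542, 1.8642, 1.9514) x1=(-1.2992, -0.8426, 1.6540) x2=(-0.4220, 1.9336, 1.6048) x3=(0.0341, 1.7415, -0.7950) x4=(1.2362, 1.7170, 0.0782)
step 4: x0=(1.7524, 1.8823, 1.9684) x1=(-1.2857, -0.8337, 1.6620) x2=(-0.4227, 1.9483, 1.5964) x3=(0.0194, 1.7254, -0.7934) x4=(1.2245, 1.7193, 0.0978)
step 5: x0=(1.7508, 1.9004, 1.9853) x1=(-1.2722, -0.8248, 1.6700) x2=(-0.4234, 1.9629, 1.5880) x3=(0.0050, 1.7093, -0.7918) x4=(1.2126, 1.7216, 0.1174)
step 6: x0=(1.7493, 1.9185, 2.0022) x1=(-1.2587, -0.8160, 1.6780) x2=(-0.4241, 1.9776, 1.5796) x3=(-0.0091, 1.6933, -0.7902) x4=(1.2005, 1.7239, 0.1371)
step 7: x0=(1.7479, 1.9366, 2.0190) x1=(-1.2452, -0.8073, 1.6861) x2=(-0.4249, 1.9923, 1.5712) x3=(-0.0230, 1.6772, -0.7886) x4=(1.1882, 1.7262, 0.1568)
step 8: x0=(1.7465, 1.9547, 2.0358) x1=(-1.2318, -0.7986, 1.6941) x2=(-0.4256, 2.0071, 1.5628) x3=(-0.0366, 1.6612, -0.7871) x4=(1.1756, 1.7286, 0.1766)
step 9: x0=(1.7453, 1.9728, 2.0525) x1=(-1.2184, -0.7901, 1.7022) x2=(-0.4264, 2.0219, 1.5544) x3=(-0.0499, 1.6452, -0.7856) x4=(1.1629, 1.7309, 0.1965)
step 10: x0=(1.7442, 1.9910, 2.0691) x1=(-1.2051, -0.7816, 1.7102) x2=(-0.4272, 2.0367, 1.5459) x3=(-0.0630, 1.6292, -0.7841) x4=(1.1499, 1.7332, 0.2165)
step 11: x0=(1.7431, 2.0091, 2.0857) x1=(-1.1918, -0.7732, 1.7183) x2=(-0.4280, 2.0516, 1.5375) x3=(-0.0759, 1.6133, -0.7826) x4=(1.1368, 1.7355, 0.2365)
step 12: x0=(1.7422, 2.0272, 2.1022) x1=(-1.1785, -0.7649, 1.7264) x2=(-0.4287, 2.0665, 1.5290) x3=(-0.0885, 1.5973, -0.7812) x4=(1.1234, 1.7378, 0.2566)
step 13: x0=(1.7413, 2.0454, 2.1187) x1=(-1.1652, -0.7566, 1.7345) x2=(-0.4295, 2.0815, 1.5206) x3=(-0.1008, 1.5815, -0.7798) x4=(1.1098, 1.7401, 0.2768)
step 14: x0=(1.7406, 2.0635, 2.1352) x1=(-1.1519, -0.7485, 1.7426) x2=(-0.4303, 2.0965, 1.5121) x3=(-0.1130, 1.5656, -0.7785) x4=(1.0961, 1.7424, 0.2971)
step 15: x0=(1.7399, 2.0817, 2.1516) x1=(-1.1387, -0.7404, 1.7508) x2=(-0.4311, 2.1115, 1.5036) x3=(-0.1249, 1.5498, -0.7771) x4=(1.0821, 1.7447, 0.3174)
step 16: x0=(1.7393, 2.0999, 2.1679) x1=(-1.1255, -0.7324, 1.7589) x2=(-0.4318, 2.1266, 1.4951) x3=(-0.1366, 1.5340, -0.7759) x4=(1.0679, 1.7470, 0.3379)
step 17: x0=(1.7388, 2.1180, 2.1842) x1=(-1.1123, -0.7245, 1.7671) x2=(-0.4326, 2.1417, 1.4866) x3=(-0.1481, 1.5182, -0.7746) x4=(1.0536, 1.7493, 0.3584)
step 18: x0=(1.7384, 2.1362, 2.2004) x1=(-1.0992, -0.7166, 1.7753) x2=(-0.4334, 2.1568, 1.4780) x3=(-0.1594, 1.5025, -0.7734) x4=(1.0390, 1.7516, 0.3790)
step 19: x0=(1.7380, 2.1543, 2.2166) x1=(-1.0860, -0.7088, 1.7835) x2=(-0.4341, 2.1719, 1.4695) x3=(-0.1704, 1.4868, -0.7723) x4=(1.0243, 1.7539, 0.3997)
step 20: x0=(1.7377, 2.1725, 2.2328) x1=(-1.0729, -0.7011, 1.7917) x2=(-0.4348, 2.1871, 1.4609) x3=(-0.1813, 1.4712, -0.7711) x4=(1.0093, 1.7562, 0.4204)
step 21: x0=(1.7376, 2.1907, 2.2489) x1=(-1.0598, -0.6935, 1.7999) x2=(-0.4355, 2.2024, 1.4522) x3=(-0.1920, 1.4555, -0.7701) x4=(0.9942, 1.7585, 0.4413)
step 22: x0=(1.7374, 2.2089, 2.2649) x1=(-1.0468, -0.6860, 1.8082) x2=(-0.4362, 2.2176, 1.4436) x3=(-0.2026, 1.4399, -0.7690) x4=(0.9788, 1.7608, 0.4622)
step 23: x0=(1.7374, 2.2270, 2.2810) x1=(-1.0337, -0.6785, 1.8164) x2=(-0.4368, 2.2329, 1.4349) x3=(-0.2129, 1.4244, -0.7680) x4=(0.9633, 1.7632, 0.4832)
step 24: x0=(1.7374, 2.2452, 2.2969) x1=(-1.0207, -0.6711, 1.8247) x2=(-0.4374, 2.2482, 1.4262) x3=(-0.2231, 1.4088, -0.7671) x4=(0.9476, 1.7655, 0.5043)
step 25: x0=(1.7375, 2.2634, 2.3129) x1=(-1.0076, -0.6637, 1.8330) x2=(-0.4380, 2.2635, 1.4175) x3=(-0.2331, 1.3933, -0.7662) x4=(0.9317, 1.7678, 0.5255)
step 26: x0=(1.7377, 2.2816, 2.3288) x1=(-0.9946, -0.6565, 1.8414) x2=(-0.4386, 2.2789, 1.4087) x3=(-0.2429, 1.3778, -0.7654) x4=(0.9155, 1.7702, 0.5468)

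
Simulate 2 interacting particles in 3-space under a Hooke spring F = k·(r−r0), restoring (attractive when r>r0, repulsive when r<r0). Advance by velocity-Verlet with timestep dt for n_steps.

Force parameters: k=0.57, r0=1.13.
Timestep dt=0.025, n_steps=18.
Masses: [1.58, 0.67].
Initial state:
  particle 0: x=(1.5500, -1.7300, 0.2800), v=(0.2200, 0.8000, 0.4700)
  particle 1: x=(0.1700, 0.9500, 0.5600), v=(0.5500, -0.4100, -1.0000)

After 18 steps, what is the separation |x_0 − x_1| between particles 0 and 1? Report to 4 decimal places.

step 0: x0=(1.5500, -1.7300, 0.2800) x1=(0.1700, 0.9500, 0.5600)
step 1: x0=(1.5554, -1.7098, 0.2918) x1=(0.1840, 0.9393, 0.5350)
step 2: x0=(1.5606, -1.6892, 0.3036) x1=(0.1984, 0.9277, 0.5098)
step 3: x0=(1.5656, -1.6683, 0.3154) x1=(0.2133, 0.9153, 0.4846)
step 4: x0=(1.5705, -1.6470, 0.3273) x1=(0.2286, 0.9020, 0.4594)
step 5: x0=(1.5751, -1.6254, 0.3391) x1=(0.2444, 0.8879, 0.4341)
step 6: x0=(1.5796, -1.6034, 0.3510) x1=(0.2606, 0.8730, 0.4088)
step 7: x0=(1.5839, -1.5811, 0.3629) x1=(0.2772, 0.8573, 0.3834)
step 8: x0=(1.5880, -1.5585, 0.3748) x1=(0.2942, 0.8409, 0.3581)
step 9: x0=(1.5919, -1.5355, 0.3867) x1=(0.3116, 0.8237, 0.3327)
step 10: x0=(1.5957, -1.5123, 0.3986) x1=(0.3294, 0.8057, 0.3074)
step 11: x0=(1.5993, -1.4887, 0.4105) x1=(0.3476, 0.7871, 0.2821)
step 12: x0=(1.6028, -1.4649, 0.4223) x1=(0.3662, 0.7678, 0.2568)
step 13: x0=(1.6061, -1.4408, 0.4342) x1=(0.3851, 0.7478, 0.2316)
step 14: x0=(1.6092, -1.4164, 0.4460) x1=(0.4044, 0.7272, 0.2065)
step 15: x0=(1.6122, -1.3917, 0.4578) x1=(0.4240, 0.7059, 0.1814)
step 16: x0=(1.6151, -1.3668, 0.4695) x1=(0.4440, 0.6841, 0.1564)
step 17: x0=(1.6178, -1.3416, 0.4812) x1=(0.4643, 0.6617, 0.1315)
step 18: x0=(1.6204, -1.3162, 0.4929) x1=(0.4850, 0.6387, 0.1067)

2.2935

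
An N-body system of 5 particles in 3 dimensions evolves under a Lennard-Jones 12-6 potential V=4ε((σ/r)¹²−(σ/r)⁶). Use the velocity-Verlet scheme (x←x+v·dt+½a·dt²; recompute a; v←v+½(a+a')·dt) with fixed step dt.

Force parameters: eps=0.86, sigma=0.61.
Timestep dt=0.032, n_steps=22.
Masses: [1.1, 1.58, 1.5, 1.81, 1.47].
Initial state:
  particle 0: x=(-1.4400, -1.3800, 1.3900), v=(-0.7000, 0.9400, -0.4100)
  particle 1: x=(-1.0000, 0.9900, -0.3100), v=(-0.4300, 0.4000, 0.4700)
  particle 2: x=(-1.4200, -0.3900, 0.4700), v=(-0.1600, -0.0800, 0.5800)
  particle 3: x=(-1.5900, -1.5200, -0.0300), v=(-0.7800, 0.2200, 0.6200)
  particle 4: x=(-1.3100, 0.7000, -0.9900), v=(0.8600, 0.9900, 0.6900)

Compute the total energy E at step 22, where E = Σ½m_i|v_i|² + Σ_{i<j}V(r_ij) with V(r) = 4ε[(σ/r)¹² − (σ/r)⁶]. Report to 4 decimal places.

step 0: x0=(-1.4400, -1.3800, 1.3900) x1=(-1.0000, 0.9900, -0.3100) x2=(-1.4200, -0.3900, 0.4700) x3=(-1.5900, -1.5200, -0.0300) x4=(-1.3100, 0.7000, -0.9900)
step 1: x0=(-1.4624, -1.3499, 1.3768) x1=(-1.0141, 1.0024, -0.2958) x2=(-1.4251, -0.3926, 0.4885) x3=(-1.6149, -1.5129, -0.0101) x4=(-1.2821, 0.7321, -0.9670)
step 2: x0=(-1.4848, -1.3197, 1.3634) x1=(-1.0290, 1.0141, -0.2835) x2=(-1.4303, -0.3955, 0.5071) x3=(-1.6399, -1.5057, 0.0099) x4=(-1.2533, 0.7649, -0.9420)
step 3: x0=(-1.5072, -1.2893, 1.3498) x1=(-1.0446, 1.0250, -0.2730) x2=(-1.4355, -0.3986, 0.5256) x3=(-1.6648, -1.4983, 0.0300) x4=(-1.2239, 0.7986, -0.9149)
step 4: x0=(-1.5296, -1.2588, 1.3359) x1=(-1.0605, 1.0355, -0.2636) x2=(-1.4407, -0.4019, 0.5442) x3=(-1.6896, -1.4908, 0.0502) x4=(-1.1941, 0.8326, -0.8867)
step 5: x0=(-1.5520, -1.2281, 1.3216) x1=(-1.0760, 1.0466, -0.2527) x2=(-1.4459, -0.4055, 0.5629) x3=(-1.7144, -1.4832, 0.0706) x4=(-1.1648, 0.8661, -0.8602)
step 6: x0=(-1.5744, -1.1971, 1.3069) x1=(-1.0904, 1.0598, -0.2342) x2=(-1.4512, -0.4095, 0.5817) x3=(-1.7392, -1.4754, 0.0911) x4=(-1.1366, 0.8971, -0.8417)
step 7: x0=(-1.5968, -1.1658, 1.2917) x1=(-1.1040, 1.0759, -0.2050) x2=(-1.4567, -0.4139, 0.6007) x3=(-1.7639, -1.4674, 0.1119) x4=(-1.1092, 0.9251, -0.8347)
step 8: x0=(-1.6191, -1.1339, 1.2757) x1=(-1.1176, 1.0933, -0.1703) x2=(-1.4622, -0.4189, 0.6199) x3=(-1.7886, -1.4593, 0.1328) x4=(-1.0819, 0.9517, -0.8337)
step 9: x0=(-1.6412, -1.1015, 1.2588) x1=(-1.1312, 1.1108, -0.1350) x2=(-1.4679, -0.4246, 0.6395) x3=(-1.8132, -1.4510, 0.1539) x4=(-1.0546, 0.9781, -0.8332)
step 10: x0=(-1.6632, -1.0681, 1.2407) x1=(-1.1447, 1.1280, -0.1013) x2=(-1.4738, -0.4311, 0.6597) x3=(-1.8377, -1.4425, 0.1753) x4=(-1.0275, 1.0049, -0.8310)
step 11: x0=(-1.6848, -1.0335, 1.2211) x1=(-1.1578, 1.1448, -0.0697) x2=(-1.4801, -0.4389, 0.6807) x3=(-1.8621, -1.4337, 0.1970) x4=(-1.0007, 1.0320, -0.8266)
step 12: x0=(-1.7058, -0.9973, 1.1994) x1=(-1.1704, 1.1613, -0.0402) x2=(-1.4869, -0.4481, 0.7028) x3=(-1.8864, -1.4247, 0.2190) x4=(-0.9744, 1.0595, -0.8199)
step 13: x0=(-1.7261, -0.9591, 1.1752) x1=(-1.1827, 1.1775, -0.0125) x2=(-1.4945, -0.4591, 0.7262) x3=(-1.9106, -1.4154, 0.2413) x4=(-0.9487, 1.0872, -0.8113)
step 14: x0=(-1.7458, -0.9196, 1.1491) x1=(-1.1944, 1.1936, 0.0136) x2=(-1.5026, -0.4714, 0.7506) x3=(-1.9347, -1.4057, 0.2641) x4=(-0.9234, 1.1151, -0.8009)
step 15: x0=(-1.7687, -0.8863, 1.1276) x1=(-1.2057, 1.2095, 0.0383) x2=(-1.5086, -0.4798, 0.7710) x3=(-1.9585, -1.3956, 0.2874) x4=(-0.8986, 1.1431, -0.7890)
step 16: x0=(-1.8103, -0.8823, 1.1306) x1=(-1.2166, 1.2253, 0.0619) x2=(-1.5011, -0.4671, 0.7727) x3=(-1.9822, -1.3851, 0.3112) x4=(-0.8742, 1.1713, -0.7759)
step 17: x0=(-1.8603, -0.8898, 1.1422) x1=(-1.2270, 1.2410, 0.0844) x2=(-1.4877, -0.4466, 0.7673) x3=(-2.0057, -1.3740, 0.3357) x4=(-0.8504, 1.1995, -0.7617)
step 18: x0=(-1.9102, -0.8976, 1.1525) x1=(-1.2370, 1.2567, 0.1060) x2=(-1.4747, -0.4266, 0.7621) x3=(-2.0289, -1.3624, 0.3609) x4=(-0.8269, 1.2277, -0.7465)
step 19: x0=(-1.9584, -0.9041, 1.1600) x1=(-1.2467, 1.2723, 0.1269) x2=(-1.4631, -0.4083, 0.7579) x3=(-2.0520, -1.3502, 0.3869) x4=(-0.8039, 1.2560, -0.7304)
step 20: x0=(-2.0051, -0.9097, 1.1646) x1=(-1.2560, 1.2880, 0.1470) x2=(-1.4529, -0.3913, 0.7547) x3=(-2.0748, -1.3373, 0.4138) x4=(-0.7812, 1.2843, -0.7136)
step 21: x0=(-2.0506, -0.9151, 1.1664) x1=(-1.2650, 1.3036, 0.1666) x2=(-1.4438, -0.3754, 0.7522) x3=(-2.0975, -1.3237, 0.4418) x4=(-0.7589, 1.3126, -0.6962)
step 22: x0=(-2.0952, -0.9208, 1.1654) x1=(-1.2737, 1.3191, 0.1856) x2=(-1.4356, -0.3604, 0.7501) x3=(-2.1199, -1.3092, 0.4712) x4=(-0.7370, 1.3409, -0.6782)
step 0 velocities: v0=(-0.7000, 0.9400, -0.4100) v1=(-0.4300, 0.4000, 0.4700) v2=(-0.1600, -0.0800, 0.5800) v3=(-0.7800, 0.2200, 0.6200) v4=(0.8600, 0.9900, 0.6900)
step 0: KE=4.1274, PE=-0.6494, E=3.4780
step 22 velocities: v0=(-1.3832, -0.1891, -0.0785) v1=(-0.2664, 0.4872, 0.5877) v2=(0.2471, 0.4603, -0.0600) v3=(-0.6999, 0.4685, 0.9431) v4=(0.6814, 0.8839, 0.5707)
step 22: KE=4.4009, PE=-0.9856, E=3.4153

3.4153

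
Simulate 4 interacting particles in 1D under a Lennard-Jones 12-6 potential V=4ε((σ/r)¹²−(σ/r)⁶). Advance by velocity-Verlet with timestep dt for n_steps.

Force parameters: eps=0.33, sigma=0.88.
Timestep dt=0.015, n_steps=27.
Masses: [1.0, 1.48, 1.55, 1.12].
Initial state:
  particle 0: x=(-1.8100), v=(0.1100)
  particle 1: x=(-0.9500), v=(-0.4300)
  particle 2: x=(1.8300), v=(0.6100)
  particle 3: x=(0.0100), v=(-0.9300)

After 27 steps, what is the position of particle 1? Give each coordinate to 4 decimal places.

(-1.1204)

step 0: x0=(-1.8100) x1=(-0.9500) x2=(1.8300) x3=(0.0100)
step 1: x0=(-1.8099) x1=(-0.9555) x2=(1.8391) x3=(-0.0039)
step 2: x0=(-1.8132) x1=(-0.9588) x2=(1.8483) x3=(-0.0175)
step 3: x0=(-1.8200) x1=(-0.9601) x2=(1.8574) x3=(-0.0307)
step 4: x0=(-1.8298) x1=(-0.9597) x2=(1.8665) x3=(-0.0434)
step 5: x0=(-1.8422) x1=(-0.9582) x2=(1.8757) x3=(-0.0553)
step 6: x0=(-1.8563) x1=(-0.9563) x2=(1.8848) x3=(-0.0661)
step 7: x0=(-1.8718) x1=(-0.9546) x2=(1.8939) x3=(-0.0755)
step 8: x0=(-1.8881) x1=(-0.9537) x2=(1.9030) x3=(-0.0831)
step 9: x0=(-1.9049) x1=(-0.9541) x2=(1.9121) x3=(-0.0884)
step 10: x0=(-1.9220) x1=(-0.9562) x2=(1.9212) x3=(-0.0914)
step 11: x0=(-1.9392) x1=(-0.9601) x2=(1.9303) x3=(-0.0918)
step 12: x0=(-1.9565) x1=(-0.9656) x2=(1.9393) x3=(-0.0899)
step 13: x0=(-1.9738) x1=(-0.9727) x2=(1.9484) x3=(-0.0861)
step 14: x0=(-1.9909) x1=(-0.9810) x2=(1.9575) x3=(-0.0806)
step 15: x0=(-2.0080) x1=(-0.9903) x2=(1.9666) x3=(-0.0741)
step 16: x0=(-2.0249) x1=(-1.0002) x2=(1.9756) x3=(-0.0667)
step 17: x0=(-2.0417) x1=(-1.0105) x2=(1.9847) x3=(-0.0589)
step 18: x0=(-2.0584) x1=(-1.0212) x2=(1.9938) x3=(-0.0508)
step 19: x0=(-2.0749) x1=(-1.0321) x2=(2.0028) x3=(-0.0427)
step 20: x0=(-2.0912) x1=(-1.0430) x2=(2.0119) x3=(-0.0345)
step 21: x0=(-2.1073) x1=(-1.0541) x2=(2.0209) x3=(-0.0264)
step 22: x0=(-2.1232) x1=(-1.0651) x2=(2.0300) x3=(-0.0184)
step 23: x0=(-2.1389) x1=(-1.0762) x2=(2.0390) x3=(-0.0106)
step 24: x0=(-2.1545) x1=(-1.0872) x2=(2.0481) x3=(-0.0030)
step 25: x0=(-2.1698) x1=(-1.0983) x2=(2.0571) x3=(0.0045)
step 26: x0=(-2.1849) x1=(-1.1093) x2=(2.0661) x3=(0.0117)
step 27: x0=(-2.1999) x1=(-1.1204) x2=(2.0752) x3=(0.0188)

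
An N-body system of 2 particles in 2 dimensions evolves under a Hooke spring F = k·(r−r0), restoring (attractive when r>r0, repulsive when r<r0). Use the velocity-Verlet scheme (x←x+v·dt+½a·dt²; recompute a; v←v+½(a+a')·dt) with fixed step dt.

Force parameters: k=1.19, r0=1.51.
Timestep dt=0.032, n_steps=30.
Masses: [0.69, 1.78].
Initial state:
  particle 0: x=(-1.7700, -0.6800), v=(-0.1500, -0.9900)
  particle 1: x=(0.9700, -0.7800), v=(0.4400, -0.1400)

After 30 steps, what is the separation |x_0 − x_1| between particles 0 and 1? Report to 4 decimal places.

step 0: x0=(-1.7700, -0.6800) x1=(0.9700, -0.7800)
step 1: x0=(-1.7737, -0.7117) x1=(0.9837, -0.7845)
step 2: x0=(-1.7752, -0.7435) x1=(0.9965, -0.7889)
step 3: x0=(-1.7745, -0.7753) x1=(1.0084, -0.7933)
step 4: x0=(-1.7715, -0.8071) x1=(1.0195, -0.7978)
step 5: x0=(-1.7663, -0.8390) x1=(1.0297, -0.8022)
step 6: x0=(-1.7588, -0.8708) x1=(1.0390, -0.8066)
step 7: x0=(-1.7490, -0.9025) x1=(1.0474, -0.8111)
step 8: x0=(-1.7370, -0.9342) x1=(1.0550, -0.8156)
step 9: x0=(-1.7227, -0.9657) x1=(1.0616, -0.8201)
step 10: x0=(-1.7061, -0.9972) x1=(1.0674, -0.8247)
step 11: x0=(-1.6873, -1.0285) x1=(1.0724, -0.8293)
step 12: x0=(-1.6663, -1.0596) x1=(1.0764, -0.8340)
step 13: x0=(-1.6431, -1.0906) x1=(1.0796, -0.8387)
step 14: x0=(-1.6177, -1.1214) x1=(1.0820, -0.8435)
step 15: x0=(-1.5902, -1.1519) x1=(1.0836, -0.8485)
step 16: x0=(-1.5607, -1.1823) x1=(1.0844, -0.8535)
step 17: x0=(-1.5291, -1.2123) x1=(1.0844, -0.8586)
step 18: x0=(-1.4956, -1.2421) x1=(1.0836, -0.8638)
step 19: x0=(-1.4601, -1.2716) x1=(1.0820, -0.8691)
step 20: x0=(-1.4228, -1.3009) x1=(1.0798, -0.8745)
step 21: x0=(-1.3837, -1.3298) x1=(1.0769, -0.8801)
step 22: x0=(-1.3429, -1.3584) x1=(1.0732, -0.8858)
step 23: x0=(-1.3004, -1.3867) x1=(1.0690, -0.8915)
step 24: x0=(-1.2563, -1.4146) x1=(1.0641, -0.8975)
step 25: x0=(-1.2108, -1.4423) x1=(1.0587, -0.9035)
step 26: x0=(-1.1638, -1.4695) x1=(1.0527, -0.9097)
step 27: x0=(-1.1155, -1.4965) x1=(1.0462, -0.9160)
step 28: x0=(-1.0660, -1.5231) x1=(1.0392, -0.9225)
step 29: x0=(-1.0153, -1.5494) x1=(1.0318, -0.9290)
step 30: x0=(-0.9636, -1.5754) x1=(1.0240, -0.9357)

2.0879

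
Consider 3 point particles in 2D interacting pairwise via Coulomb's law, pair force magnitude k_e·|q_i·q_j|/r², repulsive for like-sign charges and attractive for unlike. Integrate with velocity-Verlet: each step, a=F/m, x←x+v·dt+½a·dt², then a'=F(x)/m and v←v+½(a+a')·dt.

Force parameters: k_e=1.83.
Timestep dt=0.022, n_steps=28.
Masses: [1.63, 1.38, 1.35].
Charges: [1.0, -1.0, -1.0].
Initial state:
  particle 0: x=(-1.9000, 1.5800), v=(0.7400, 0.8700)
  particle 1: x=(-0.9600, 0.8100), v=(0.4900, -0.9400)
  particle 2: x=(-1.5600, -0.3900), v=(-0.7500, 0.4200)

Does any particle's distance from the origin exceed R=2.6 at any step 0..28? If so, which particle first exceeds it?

no

step 0: x0=(-1.9000, 1.5800) x1=(-0.9600, 0.8100) x2=(-1.5600, -0.3900)
step 1: x0=(-1.8836, 1.5990) x1=(-0.9493, 0.7896) x2=(-1.5766, -0.3808)
step 2: x0=(-1.8668, 1.6175) x1=(-0.9388, 0.7698) x2=(-1.5934, -0.3719)
step 3: x0=(-1.8498, 1.6358) x1=(-0.9283, 0.7506) x2=(-1.6104, -0.3630)
step 4: x0=(-1.8326, 1.6536) x1=(-0.9180, 0.7320) x2=(-1.6276, -0.3544)
step 5: x0=(-1.8151, 1.6711) x1=(-0.9077, 0.7140) x2=(-1.6451, -0.3459)
step 6: x0=(-1.7974, 1.6883) x1=(-0.8975, 0.6966) x2=(-1.6628, -0.3376)
step 7: x0=(-1.7795, 1.7051) x1=(-0.8872, 0.6798) x2=(-1.6807, -0.3294)
step 8: x0=(-1.7613, 1.7215) x1=(-0.8770, 0.6635) x2=(-1.6989, -0.3214)
step 9: x0=(-1.7430, 1.7376) x1=(-0.8667, 0.6478) x2=(-1.7174, -0.3135)
step 10: x0=(-1.7245, 1.7533) x1=(-0.8563, 0.6326) x2=(-1.7361, -0.3058)
step 11: x0=(-1.7059, 1.7687) x1=(-0.8459, 0.6179) x2=(-1.7551, -0.2982)
step 12: x0=(-1.6870, 1.7838) x1=(-0.8354, 0.6038) x2=(-1.7743, -0.2907)
step 13: x0=(-1.6681, 1.7985) x1=(-0.8248, 0.5902) x2=(-1.7939, -0.2834)
step 14: x0=(-1.6490, 1.8129) x1=(-0.8141, 0.5771) x2=(-1.8137, -0.2762)
step 15: x0=(-1.6298, 1.8269) x1=(-0.8033, 0.5645) x2=(-1.8338, -0.2690)
step 16: x0=(-1.6104, 1.8407) x1=(-0.7924, 0.5523) x2=(-1.8542, -0.2620)
step 17: x0=(-1.5910, 1.8541) x1=(-0.7813, 0.5406) x2=(-1.8748, -0.2550)
step 18: x0=(-1.5714, 1.8672) x1=(-0.7700, 0.5293) x2=(-1.8957, -0.2481)
step 19: x0=(-1.5518, 1.8800) x1=(-0.7587, 0.5185) x2=(-1.9169, -0.2412)
step 20: x0=(-1.5320, 1.8925) x1=(-0.7471, 0.5080) x2=(-1.9384, -0.2344)
step 21: x0=(-1.5122, 1.9047) x1=(-0.7355, 0.4979) x2=(-1.9601, -0.2277)
step 22: x0=(-1.4923, 1.9166) x1=(-0.7236, 0.4883) x2=(-1.9820, -0.2210)
step 23: x0=(-1.4723, 1.9283) x1=(-0.7116, 0.4790) x2=(-2.0042, -0.2142)
step 24: x0=(-1.4523, 1.9396) x1=(-0.6995, 0.4700) x2=(-2.0266, -0.2075)
step 25: x0=(-1.4322, 1.9506) x1=(-0.6872, 0.4614) x2=(-2.0493, -0.2009)
step 26: x0=(-1.4120, 1.9614) x1=(-0.6748, 0.4531) x2=(-2.0722, -0.1942)
step 27: x0=(-1.3918, 1.9719) x1=(-0.6622, 0.4451) x2=(-2.0953, -0.1875)
step 28: x0=(-1.3715, 1.9821) x1=(-0.6495, 0.4374) x2=(-2.1186, -0.1808)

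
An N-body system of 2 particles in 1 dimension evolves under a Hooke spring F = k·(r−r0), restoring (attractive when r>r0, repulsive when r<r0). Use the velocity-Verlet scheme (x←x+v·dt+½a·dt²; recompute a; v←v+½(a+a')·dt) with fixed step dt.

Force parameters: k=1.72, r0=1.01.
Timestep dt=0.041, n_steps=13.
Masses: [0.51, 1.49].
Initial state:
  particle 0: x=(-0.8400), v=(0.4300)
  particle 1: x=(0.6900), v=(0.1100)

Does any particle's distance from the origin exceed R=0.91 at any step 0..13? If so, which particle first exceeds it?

step 0: x0=(-0.8400) x1=(0.6900)
step 1: x0=(-0.8209) x1=(0.6940)
step 2: x0=(-0.7989) x1=(0.6970)
step 3: x0=(-0.7742) x1=(0.6991)
step 4: x0=(-0.7469) x1=(0.7003)
step 5: x0=(-0.7170) x1=(0.7006)
step 6: x0=(-0.6849) x1=(0.7002)
step 7: x0=(-0.6506) x1=(0.6990)
step 8: x0=(-0.6144) x1=(0.6972)
step 9: x0=(-0.5765) x1=(0.6947)
step 10: x0=(-0.5372) x1=(0.6918)
step 11: x0=(-0.4965) x1=(0.6884)
step 12: x0=(-0.4549) x1=(0.6847)
step 13: x0=(-0.4126) x1=(0.6808)

no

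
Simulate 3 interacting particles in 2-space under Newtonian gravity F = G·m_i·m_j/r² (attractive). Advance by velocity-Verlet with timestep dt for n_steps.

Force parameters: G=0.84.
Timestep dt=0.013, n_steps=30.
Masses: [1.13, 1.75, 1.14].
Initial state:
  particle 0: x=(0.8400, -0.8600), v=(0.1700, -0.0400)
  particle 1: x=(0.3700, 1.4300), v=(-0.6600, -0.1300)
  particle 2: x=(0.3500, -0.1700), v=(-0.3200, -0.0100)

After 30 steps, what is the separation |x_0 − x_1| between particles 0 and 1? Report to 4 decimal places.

step 0: x0=(0.8400, -0.8600) x1=(0.3700, 1.4300) x2=(0.3500, -0.1700)
step 1: x0=(0.8421, -0.8604) x1=(0.3614, 1.4283) x2=(0.3459, -0.1702)
step 2: x0=(0.8441, -0.8606) x1=(0.3529, 1.4264) x2=(0.3419, -0.1704)
step 3: x0=(0.8460, -0.8605) x1=(0.3443, 1.4245) x2=(0.3381, -0.1708)
step 4: x0=(0.8477, -0.8603) x1=(0.3357, 1.4225) x2=(0.3344, -0.1712)
step 5: x0=(0.8493, -0.8598) x1=(0.3272, 1.4204) x2=(0.3308, -0.1717)
step 6: x0=(0.8507, -0.8591) x1=(0.3186, 1.4182) x2=(0.3274, -0.1722)
step 7: x0=(0.8520, -0.8582) x1=(0.3101, 1.4159) x2=(0.3241, -0.1729)
step 8: x0=(0.8532, -0.8570) x1=(0.3015, 1.4135) x2=(0.3209, -0.1736)
step 9: x0=(0.8542, -0.8557) x1=(0.2930, 1.4111) x2=(0.3178, -0.1744)
step 10: x0=(0.8551, -0.8541) x1=(0.2845, 1.4085) x2=(0.3149, -0.1752)
step 11: x0=(0.8558, -0.8523) x1=(0.2760, 1.4058) x2=(0.3121, -0.1761)
step 12: x0=(0.8564, -0.8503) x1=(0.2675, 1.4031) x2=(0.3095, -0.1771)
step 13: x0=(0.8568, -0.8481) x1=(0.2590, 1.4002) x2=(0.3069, -0.1782)
step 14: x0=(0.8571, -0.8457) x1=(0.2505, 1.3973) x2=(0.3045, -0.1793)
step 15: x0=(0.8572, -0.8431) x1=(0.2421, 1.3942) x2=(0.3023, -0.1805)
step 16: x0=(0.8572, -0.8403) x1=(0.2336, 1.3911) x2=(0.3001, -0.1817)
step 17: x0=(0.8570, -0.8372) x1=(0.2251, 1.3879) x2=(0.2981, -0.1830)
step 18: x0=(0.8567, -0.8340) x1=(0.2167, 1.3846) x2=(0.2963, -0.1844)
step 19: x0=(0.8562, -0.8305) x1=(0.2083, 1.3812) x2=(0.2946, -0.1858)
step 20: x0=(0.8555, -0.8268) x1=(0.1999, 1.3777) x2=(0.2930, -0.1873)
step 21: x0=(0.8547, -0.8229) x1=(0.1915, 1.3741) x2=(0.2915, -0.1889)
step 22: x0=(0.8537, -0.8188) x1=(0.1831, 1.3704) x2=(0.2902, -0.1905)
step 23: x0=(0.8526, -0.8145) x1=(0.1747, 1.3666) x2=(0.2891, -0.1922)
step 24: x0=(0.8513, -0.8100) x1=(0.1663, 1.3627) x2=(0.2881, -0.1940)
step 25: x0=(0.8498, -0.8052) x1=(0.1580, 1.3587) x2=(0.2872, -0.1958)
step 26: x0=(0.8482, -0.8003) x1=(0.1497, 1.3546) x2=(0.2865, -0.1977)
step 27: x0=(0.8464, -0.7951) x1=(0.1413, 1.3505) x2=(0.2859, -0.1997)
step 28: x0=(0.8444, -0.7897) x1=(0.1330, 1.3462) x2=(0.2855, -0.2018)
step 29: x0=(0.8422, -0.7840) x1=(0.1248, 1.3418) x2=(0.2853, -0.2039)
step 30: x0=(0.8398, -0.7782) x1=(0.1165, 1.3374) x2=(0.2852, -0.2061)

2.2357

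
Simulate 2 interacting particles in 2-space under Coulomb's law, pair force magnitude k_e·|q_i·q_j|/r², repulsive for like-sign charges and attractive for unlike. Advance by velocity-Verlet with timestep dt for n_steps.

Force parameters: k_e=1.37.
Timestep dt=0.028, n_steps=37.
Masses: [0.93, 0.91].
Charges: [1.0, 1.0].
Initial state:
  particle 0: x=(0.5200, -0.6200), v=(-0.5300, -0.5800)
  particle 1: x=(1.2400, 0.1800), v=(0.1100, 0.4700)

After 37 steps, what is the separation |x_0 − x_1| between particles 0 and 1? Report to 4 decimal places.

step 0: x0=(0.5200, -0.6200) x1=(1.2400, 0.1800)
step 1: x0=(0.5048, -0.6366) x1=(1.2434, 0.1935)
step 2: x0=(0.4890, -0.6539) x1=(1.2475, 0.2078)
step 3: x0=(0.4727, -0.6719) x1=(1.2521, 0.2227)
step 4: x0=(0.4557, -0.6905) x1=(1.2573, 0.2383)
step 5: x0=(0.4383, -0.7096) x1=(1.2630, 0.2544)
step 6: x0=(0.4204, -0.7294) x1=(1.2692, 0.2711)
step 7: x0=(0.4021, -0.7496) x1=(1.2759, 0.2884)
step 8: x0=(0.3834, -0.7703) x1=(1.2829, 0.3061)
step 9: x0=(0.3643, -0.7914) x1=(1.2903, 0.3243)
step 10: x0=(0.3449, -0.8130) x1=(1.2981, 0.3429)
step 11: x0=(0.3251, -0.8350) x1=(1.3062, 0.3619)
step 12: x0=(0.3050, -0.8573) x1=(1.3147, 0.3813)
step 13: x0=(0.2847, -0.8800) x1=(1.3234, 0.4011)
step 14: x0=(0.2640, -0.9031) x1=(1.3324, 0.4212)
step 15: x0=(0.2431, -0.9264) x1=(1.3417, 0.4416)
step 16: x0=(0.2220, -0.9500) x1=(1.3511, 0.4623)
step 17: x0=(0.2007, -0.9739) x1=(1.3609, 0.4833)
step 18: x0=(0.1791, -0.9981) x1=(1.3708, 0.5045)
step 19: x0=(0.1574, -1.0225) x1=(1.3809, 0.5260)
step 20: x0=(0.1355, -1.0471) x1=(1.3913, 0.5478)
step 21: x0=(0.1134, -1.0720) x1=(1.4018, 0.5698)
step 22: x0=(0.0911, -1.0971) x1=(1.4124, 0.5920)
step 23: x0=(0.0687, -1.1224) x1=(1.4232, 0.6144)
step 24: x0=(0.0461, -1.1478) x1=(1.4342, 0.6369)
step 25: x0=(0.0234, -1.1735) x1=(1.4453, 0.6597)
step 26: x0=(0.0006, -1.1993) x1=(1.4566, 0.6826)
step 27: x0=(-0.0224, -1.2252) x1=(1.4680, 0.7057)
step 28: x0=(-0.0454, -1.2514) x1=(1.4795, 0.7290)
step 29: x0=(-0.0686, -1.2776) x1=(1.4911, 0.7524)
step 30: x0=(-0.0919, -1.3040) x1=(1.5028, 0.7760)
step 31: x0=(-0.1153, -1.3306) x1=(1.5146, 0.7996)
step 32: x0=(-0.1388, -1.3572) x1=(1.5265, 0.8235)
step 33: x0=(-0.1624, -1.3840) x1=(1.5386, 0.8474)
step 34: x0=(-0.1861, -1.4109) x1=(1.5507, 0.8715)
step 35: x0=(-0.2099, -1.4380) x1=(1.5629, 0.8956)
step 36: x0=(-0.2337, -1.4651) x1=(1.5752, 0.9199)
step 37: x0=(-0.2576, -1.4923) x1=(1.5875, 0.9443)

3.0564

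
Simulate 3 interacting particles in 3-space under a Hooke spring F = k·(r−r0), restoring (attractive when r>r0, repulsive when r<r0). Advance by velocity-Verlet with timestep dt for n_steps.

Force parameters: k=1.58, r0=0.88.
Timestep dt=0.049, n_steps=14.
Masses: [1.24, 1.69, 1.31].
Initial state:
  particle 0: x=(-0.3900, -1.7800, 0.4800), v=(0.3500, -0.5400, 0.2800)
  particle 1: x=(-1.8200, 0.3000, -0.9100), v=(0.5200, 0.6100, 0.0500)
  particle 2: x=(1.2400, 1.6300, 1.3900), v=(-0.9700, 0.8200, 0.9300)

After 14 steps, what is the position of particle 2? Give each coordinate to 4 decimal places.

(-0.2093, 1.2095, 1.3370)

step 0: x0=(-0.3900, -1.7800, 0.4800) x1=(-1.8200, 0.3000, -0.9100) x2=(1.2400, 1.6300, 1.3900)
step 1: x0=(-0.3724, -1.8002, 0.4933) x1=(-1.7907, 0.3294, -0.9044) x2=(1.1872, 1.6649, 1.4319)
step 2: x0=(-0.3542, -1.8077, 0.5059) x1=(-1.7540, 0.3579, -0.8926) x2=(1.1241, 1.6889, 1.4665)
step 3: x0=(-0.3355, -1.8022, 0.5177) x1=(-1.7100, 0.3852, -0.8745) x2=(1.0513, 1.7021, 1.4936)
step 4: x0=(-0.3164, -1.7837, 0.5289) x1=(-1.6591, 0.4114, -0.8500) x2=(0.9691, 1.7045, 1.5132)
step 5: x0=(-0.2972, -1.7523, 0.5394) x1=(-1.6016, 0.4364, -0.8193) x2=(0.8783, 1.6963, 1.5253)
step 6: x0=(-0.2779, -1.7082, 0.5494) x1=(-1.5379, 0.4601, -0.7825) x2=(0.7794, 1.6776, 1.5302)
step 7: x0=(-0.2589, -1.6516, 0.5589) x1=(-1.4682, 0.4825, -0.7398) x2=(0.6731, 1.6488, 1.5278)
step 8: x0=(-0.2403, -1.5829, 0.5678) x1=(-1.3932, 0.5036, -0.6913) x2=(0.5603, 1.6104, 1.5185)
step 9: x0=(-0.2222, -1.5027, 0.5763) x1=(-1.3133, 0.5233, -0.6374) x2=(0.4416, 1.5627, 1.5026)
step 10: x0=(-0.2048, -1.4116, 0.5845) x1=(-1.2290, 0.5416, -0.5783) x2=(0.3180, 1.5065, 1.4803)
step 11: x0=(-0.1883, -1.3101, 0.5923) x1=(-1.1409, 0.5586, -0.5143) x2=(0.1903, 1.4423, 1.4521)
step 12: x0=(-0.1729, -1.1992, 0.5998) x1=(-1.0494, 0.5742, -0.4459) x2=(0.0593, 1.3709, 1.4185)
step 13: x0=(-0.1586, -1.0797, 0.6071) x1=(-0.9552, 0.5885, -0.3735) x2=(-0.0742, 1.2930, 1.3800)
step 14: x0=(-0.1455, -0.9526, 0.6141) x1=(-0.8589, 0.6015, -0.2975) x2=(-0.2093, 1.2095, 1.3370)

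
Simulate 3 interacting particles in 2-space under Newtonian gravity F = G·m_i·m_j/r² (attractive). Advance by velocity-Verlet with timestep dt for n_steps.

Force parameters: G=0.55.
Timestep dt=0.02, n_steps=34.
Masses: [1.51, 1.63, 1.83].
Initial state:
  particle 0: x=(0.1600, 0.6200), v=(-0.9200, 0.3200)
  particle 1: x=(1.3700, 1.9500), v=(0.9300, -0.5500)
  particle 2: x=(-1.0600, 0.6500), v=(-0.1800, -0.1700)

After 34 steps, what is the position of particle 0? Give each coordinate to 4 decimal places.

(-0.6814, 0.8247)

step 0: x0=(0.1600, 0.6200) x1=(1.3700, 1.9500) x2=(-1.0600, 0.6500)
step 1: x0=(0.1415, 0.6264) x1=(1.3885, 1.9389) x2=(-1.0635, 0.6466)
step 2: x0=(0.1228, 0.6330) x1=(1.4070, 1.9278) x2=(-1.0667, 0.6432)
step 3: x0=(0.1039, 0.6396) x1=(1.4253, 1.9166) x2=(-1.0696, 0.6399)
step 4: x0=(0.0848, 0.6463) x1=(1.4435, 1.9052) x2=(-1.0722, 0.6365)
step 5: x0=(0.0654, 0.6530) x1=(1.4615, 1.8938) x2=(-1.0746, 0.6332)
step 6: x0=(0.0458, 0.6598) x1=(1.4795, 1.8823) x2=(-1.0766, 0.6299)
step 7: x0=(0.0260, 0.6667) x1=(1.4974, 1.8707) x2=(-1.0784, 0.6267)
step 8: x0=(0.0059, 0.6736) x1=(1.5151, 1.8590) x2=(-1.0798, 0.6235)
step 9: x0=(-0.0144, 0.6806) x1=(1.5327, 1.8473) x2=(-1.0810, 0.6203)
step 10: x0=(-0.0350, 0.6876) x1=(1.5502, 1.8355) x2=(-1.0817, 0.6171)
step 11: x0=(-0.0559, 0.6946) x1=(1.5676, 1.8236) x2=(-1.0822, 0.6140)
step 12: x0=(-0.0771, 0.7017) x1=(1.5849, 1.8116) x2=(-1.0823, 0.6109)
step 13: x0=(-0.0987, 0.7087) x1=(1.6020, 1.7996) x2=(-1.0820, 0.6078)
step 14: x0=(-0.1205, 0.7158) x1=(1.6191, 1.7875) x2=(-1.0814, 0.6049)
step 15: x0=(-0.1427, 0.7229) x1=(1.6360, 1.7753) x2=(-1.0804, 0.6019)
step 16: x0=(-0.1653, 0.7299) x1=(1.6528, 1.7631) x2=(-1.0789, 0.5991)
step 17: x0=(-0.1883, 0.7370) x1=(1.6696, 1.7509) x2=(-1.0771, 0.5963)
step 18: x0=(-0.2117, 0.7440) x1=(1.6862, 1.7386) x2=(-1.0748, 0.5936)
step 19: x0=(-0.2356, 0.7509) x1=(1.7027, 1.7262) x2=(-1.0720, 0.5909)
step 20: x0=(-0.2599, 0.7578) x1=(1.7191, 1.7138) x2=(-1.0688, 0.5884)
step 21: x0=(-0.2848, 0.7645) x1=(1.7354, 1.7013) x2=(-1.0650, 0.5860)
step 22: x0=(-0.3102, 0.7712) x1=(1.7516, 1.6888) x2=(-1.0607, 0.5837)
step 23: x0=(-0.3361, 0.7777) x1=(1.7677, 1.6763) x2=(-1.0558, 0.5816)
step 24: x0=(-0.3627, 0.7841) x1=(1.7837, 1.6637) x2=(-1.0503, 0.5796)
step 25: x0=(-0.3901, 0.7903) x1=(1.7996, 1.6510) x2=(-1.0442, 0.5779)
step 26: x0=(-0.4181, 0.7962) x1=(1.8154, 1.6384) x2=(-1.0373, 0.5763)
step 27: x0=(-0.4470, 0.8019) x1=(1.8311, 1.6257) x2=(-1.0297, 0.5751)
step 28: x0=(-0.4768, 0.8072) x1=(1.8467, 1.6129) x2=(-1.0213, 0.5741)
step 29: x0=(-0.5075, 0.8120) x1=(1.8623, 1.6002) x2=(-1.0119, 0.5736)
step 30: x0=(-0.5394, 0.8163) x1=(1.8777, 1.5874) x2=(-1.0016, 0.5735)
step 31: x0=(-0.5726, 0.8200) x1=(1.8930, 1.5745) x2=(-0.9901, 0.5740)
step 32: x0=(-0.6071, 0.8228) x1=(1.9083, 1.5617) x2=(-0.9774, 0.5752)
step 33: x0=(-0.6433, 0.8245) x1=(1.9235, 1.5488) x2=(-0.9632, 0.5774)
step 34: x0=(-0.6814, 0.8247) x1=(1.9385, 1.5359) x2=(-0.9474, 0.5808)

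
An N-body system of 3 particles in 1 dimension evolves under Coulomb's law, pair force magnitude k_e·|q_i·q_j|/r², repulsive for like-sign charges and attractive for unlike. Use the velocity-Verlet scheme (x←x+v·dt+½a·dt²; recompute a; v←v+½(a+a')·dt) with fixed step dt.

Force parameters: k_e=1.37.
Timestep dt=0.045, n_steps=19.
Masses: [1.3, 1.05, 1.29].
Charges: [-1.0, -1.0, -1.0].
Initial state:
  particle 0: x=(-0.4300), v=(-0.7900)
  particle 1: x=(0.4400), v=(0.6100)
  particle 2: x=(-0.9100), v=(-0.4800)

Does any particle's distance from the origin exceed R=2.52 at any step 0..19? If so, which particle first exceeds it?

no

step 0: x0=(-0.4300) x1=(0.4400) x2=(-0.9100)
step 1: x0=(-0.4623) x1=(0.4699) x2=(-0.9369)
step 2: x0=(-0.4876) x1=(0.5042) x2=(-0.9744)
step 3: x0=(-0.5061) x1=(0.5424) x2=(-1.0219)
step 4: x0=(-0.5185) x1=(0.5841) x2=(-1.0784)
step 5: x0=(-0.5258) x1=(0.6289) x2=(-1.1426)
step 6: x0=(-0.5292) x1=(0.6765) x2=(-1.2131)
step 7: x0=(-0.5294) x1=(0.7267) x2=(-1.2888)
step 8: x0=(-0.5273) x1=(0.7792) x2=(-1.3687)
step 9: x0=(-0.5234) x1=(0.8338) x2=(-1.4522)
step 10: x0=(-0.5182) x1=(0.8904) x2=(-1.5385)
step 11: x0=(-0.5120) x1=(0.9487) x2=(-1.6273)
step 12: x0=(-0.5051) x1=(1.0087) x2=(-1.7182)
step 13: x0=(-0.4977) x1=(1.0702) x2=(-1.8108)
step 14: x0=(-0.4900) x1=(1.1331) x2=(-1.9049)
step 15: x0=(-0.4819) x1=(1.1973) x2=(-2.0003)
step 16: x0=(-0.4737) x1=(1.2627) x2=(-2.0968)
step 17: x0=(-0.4654) x1=(1.3291) x2=(-2.1944)
step 18: x0=(-0.4571) x1=(1.3966) x2=(-2.2929)
step 19: x0=(-0.4487) x1=(1.4651) x2=(-2.3921)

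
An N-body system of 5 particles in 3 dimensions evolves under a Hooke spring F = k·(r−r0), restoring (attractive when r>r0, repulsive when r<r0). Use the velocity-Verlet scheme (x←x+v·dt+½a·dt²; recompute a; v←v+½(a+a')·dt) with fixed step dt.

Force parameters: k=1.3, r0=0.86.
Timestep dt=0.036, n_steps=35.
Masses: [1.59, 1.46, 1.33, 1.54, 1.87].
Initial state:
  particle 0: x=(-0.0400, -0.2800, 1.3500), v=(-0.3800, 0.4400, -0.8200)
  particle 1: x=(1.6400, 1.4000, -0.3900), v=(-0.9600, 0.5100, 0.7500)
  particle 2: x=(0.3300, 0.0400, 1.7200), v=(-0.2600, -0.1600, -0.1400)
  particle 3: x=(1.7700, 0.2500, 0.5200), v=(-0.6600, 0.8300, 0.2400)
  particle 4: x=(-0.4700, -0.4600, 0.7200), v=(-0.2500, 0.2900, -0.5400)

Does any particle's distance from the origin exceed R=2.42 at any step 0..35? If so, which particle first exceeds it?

no

step 0: x0=(-0.0400, -0.2800, 1.3500) x1=(1.6400, 1.4000, -0.3900) x2=(0.3300, 0.0400, 1.7200) x3=(1.7700, 0.2500, 0.5200) x4=(-0.4700, -0.4600, 0.7200)
step 1: x0=(-0.0525, -0.2634, 1.3195) x1=(1.6034, 1.4161, -0.3608) x2=(0.3216, 0.0349, 1.7135) x3=(1.7444, 0.2797, 0.5291) x4=(-0.4776, -0.4487, 0.7003)
step 2: x0=(-0.0629, -0.2454, 1.2872) x1=(1.5628, 1.4276, -0.3272) x2=(0.3151, 0.0310, 1.7040) x3=(1.7153, 0.3088, 0.5392) x4=(-0.4823, -0.4356, 0.6801)
step 3: x0=(-0.0710, -0.2258, 1.2532) x1=(1.5182, 1.4347, -0.2895) x2=(0.3105, 0.0285, 1.6917) x3=(1.6826, 0.3375, 0.5501) x4=(-0.4843, -0.4208, 0.6594)
step 4: x0=(-0.0770, -0.2048, 1.2176) x1=(1.4699, 1.4373, -0.2479) x2=(0.3076, 0.0273, 1.6767) x3=(1.6465, 0.3655, 0.5618) x4=(-0.4835, -0.4042, 0.6384)
step 5: x0=(-0.0809, -0.1823, 1.1804) x1=(1.4180, 1.4357, -0.2026) x2=(0.3064, 0.0275, 1.6589) x3=(1.6071, 0.3930, 0.5743) x4=(-0.4801, -0.3860, 0.6170)
step 6: x0=(-0.0829, -0.1583, 1.1419) x1=(1.3627, 1.4298, -0.1538) x2=(0.3067, 0.0289, 1.6386) x3=(1.5645, 0.4197, 0.5875) x4=(-0.4743, -0.3661, 0.5953)
step 7: x0=(-0.0829, -0.1330, 1.1021) x1=(1.3041, 1.4199, -0.1019) x2=(0.3084, 0.0317, 1.6159) x3=(1.5189, 0.4457, 0.6013) x4=(-0.4659, -0.3445, 0.5734)
step 8: x0=(-0.0812, -0.1062, 1.0612) x1=(1.2424, 1.4061, -0.0470) x2=(0.3115, 0.0357, 1.5909) x3=(1.4703, 0.4710, 0.6156) x4=(-0.4553, -0.3214, 0.5514)
step 9: x0=(-0.0778, -0.0781, 1.0194) x1=(1.1779, 1.3886, 0.0106) x2=(0.3158, 0.0409, 1.5637) x3=(1.4191, 0.4956, 0.6305) x4=(-0.4426, -0.2968, 0.5292)
step 10: x0=(-0.0727, -0.0488, 0.9767) x1=(1.1107, 1.3677, 0.0705) x2=(0.3212, 0.0473, 1.5345) x3=(1.3653, 0.5193, 0.6458) x4=(-0.4277, -0.2708, 0.5069)
step 11: x0=(-0.0663, -0.0182, 0.9333) x1=(1.0412, 1.3435, 0.1325) x2=(0.3275, 0.0549, 1.5034) x3=(1.3091, 0.5422, 0.6614) x4=(-0.4110, -0.2435, 0.4847)
step 12: x0=(-0.0584, 0.0135, 0.8895) x1=(0.9695, 1.3164, 0.1962) x2=(0.3345, 0.0635, 1.4707) x3=(1.2509, 0.5644, 0.6774) x4=(-0.3926, -0.2148, 0.4625)
step 13: x0=(-0.0494, 0.0462, 0.8452) x1=(0.8959, 1.2866, 0.2613) x2=(0.3423, 0.0731, 1.4366) x3=(1.1907, 0.5857, 0.6935) x4=(-0.3726, -0.1850, 0.4403)
step 14: x0=(-0.0394, 0.0800, 0.8006) x1=(0.8206, 1.2544, 0.3276) x2=(0.3505, 0.0836, 1.4011) x3=(1.1289, 0.6061, 0.7099) x4=(-0.3512, -0.1542, 0.4183)
step 15: x0=(-0.0284, 0.1145, 0.7559) x1=(0.7439, 1.2202, 0.3948) x2=(0.3591, 0.0950, 1.3645) x3=(1.0656, 0.6258, 0.7263) x4=(-0.3285, -0.1224, 0.3965)
step 16: x0=(-0.0166, 0.1499, 0.7111) x1=(0.6660, 1.1842, 0.4626) x2=(0.3680, 0.1069, 1.3270) x3=(1.0012, 0.6448, 0.7427) x4=(-0.3047, -0.0897, 0.3748)
step 17: x0=(-0.0042, 0.1859, 0.6664) x1=(0.5871, 1.1469, 0.5307) x2=(0.3770, 0.1195, 1.2888) x3=(0.9359, 0.6630, 0.7592) x4=(-0.2801, -0.0564, 0.3533)
step 18: x0=(0.0086, 0.2225, 0.6219) x1=(0.5074, 1.1084, 0.5990) x2=(0.3860, 0.1325, 1.2501) x3=(0.8698, 0.6806, 0.7756) x4=(-0.2547, -0.0224, 0.3320)
step 19: x0=(0.0219, 0.2595, 0.5775) x1=(0.4270, 1.0692, 0.6672) x2=(0.3949, 0.1457, 1.2109) x3=(0.8034, 0.6976, 0.7918) x4=(-0.2287, 0.0120, 0.3110)
step 20: x0=(0.0354, 0.2969, 0.5333) x1=(0.3461, 1.0297, 0.7354) x2=(0.4038, 0.1591, 1.1715) x3=(0.7368, 0.7140, 0.8079) x4=(-0.2023, 0.0468, 0.2902)
step 21: x0=(0.0491, 0.3345, 0.4892) x1=(0.2647, 0.9899, 0.8034) x2=(0.4124, 0.1724, 1.1321) x3=(0.6702, 0.7302, 0.8239) x4=(-0.1756, 0.0819, 0.2695)
step 22: x0=(0.0630, 0.3724, 0.4453) x1=(0.1829, 0.9502, 0.8714) x2=(0.4209, 0.1856, 1.0926) x3=(0.6038, 0.7460, 0.8396) x4=(-0.1487, 0.1170, 0.2491)
step 23: x0=(0.0770, 0.4104, 0.4013) x1=(0.1006, 0.9107, 0.9392) x2=(0.4293, 0.1984, 1.0532) x3=(0.5378, 0.7618, 0.8551) x4=(-0.1217, 0.1522, 0.2288)
step 24: x0=(0.0911, 0.4487, 0.3574) x1=(0.0178, 0.8713, 1.0071) x2=(0.4376, 0.2108, 1.0139) x3=(0.4721, 0.7776, 0.8703) x4=(-0.0947, 0.1873, 0.2086)
step 25: x0=(0.1055, 0.4873, 0.3135) x1=(-0.0655, 0.8319, 1.0751) x2=(0.4459, 0.2228, 0.9746) x3=(0.4068, 0.7936, 0.8853) x4=(-0.0678, 0.2223, 0.1885)
step 26: x0=(0.1200, 0.5263, 0.2695) x1=(-0.1492, 0.7925, 1.1430) x2=(0.4543, 0.2343, 0.9353) x3=(0.3418, 0.8098, 0.9002) x4=(-0.0411, 0.2571, 0.1686)
step 27: x0=(0.1346, 0.5657, 0.2257) x1=(-0.2332, 0.7529, 1.2107) x2=(0.4627, 0.2455, 0.8961) x3=(0.2770, 0.8263, 0.9149) x4=(-0.0145, 0.2917, 0.1489)
step 28: x0=(0.1495, 0.6056, 0.1820) x1=(-0.3173, 0.7131, 1.2779) x2=(0.4712, 0.2564, 0.8570) x3=(0.2124, 0.8431, 0.9295) x4=(0.0118, 0.3261, 0.1295)
step 29: x0=(0.1644, 0.6461, 0.1387) x1=(-0.4011, 0.6729, 1.3445) x2=(0.4797, 0.2670, 0.8178) x3=(0.1479, 0.8600, 0.9439) x4=(0.0379, 0.3602, 0.1103)
step 30: x0=(0.1793, 0.6871, 0.0958) x1=(-0.4845, 0.6325, 1.4100) x2=(0.4881, 0.2776, 0.7789) x3=(0.0834, 0.8772, 0.9582) x4=(0.0636, 0.3940, 0.0916)
step 31: x0=(0.1942, 0.7286, 0.0535) x1=(-0.5670, 0.5918, 1.4742) x2=(0.4962, 0.2883, 0.7402) x3=(0.0189, 0.8944, 0.9723) x4=(0.0889, 0.4275, 0.0735)
step 32: x0=(0.2088, 0.7706, 0.0120) x1=(-0.6484, 0.5510, 1.5365) x2=(0.5039, 0.2989, 0.7019) x3=(-0.0456, 0.9115, 0.9862) x4=(0.1138, 0.4607, 0.0560)
step 33: x0=(0.2231, 0.8130, -0.0286) x1=(-0.7283, 0.5102, 1.5968) x2=(0.5110, 0.3097, 0.6640) x3=(-0.1100, 0.9285, 0.9998) x4=(0.1381, 0.4936, 0.0393)
step 34: x0=(0.2369, 0.8558, -0.0681) x1=(-0.8063, 0.4695, 1.6545) x2=(0.5175, 0.3207, 0.6268) x3=(-0.1743, 0.9453, 1.0129) x4=(0.1618, 0.5261, 0.0235)
step 35: x0=(0.2502, 0.8989, -0.1063) x1=(-0.8822, 0.4290, 1.7093) x2=(0.5230, 0.3319, 0.5904) x3=(-0.2384, 0.9618, 1.0255) x4=(0.1848, 0.5583, 0.0088)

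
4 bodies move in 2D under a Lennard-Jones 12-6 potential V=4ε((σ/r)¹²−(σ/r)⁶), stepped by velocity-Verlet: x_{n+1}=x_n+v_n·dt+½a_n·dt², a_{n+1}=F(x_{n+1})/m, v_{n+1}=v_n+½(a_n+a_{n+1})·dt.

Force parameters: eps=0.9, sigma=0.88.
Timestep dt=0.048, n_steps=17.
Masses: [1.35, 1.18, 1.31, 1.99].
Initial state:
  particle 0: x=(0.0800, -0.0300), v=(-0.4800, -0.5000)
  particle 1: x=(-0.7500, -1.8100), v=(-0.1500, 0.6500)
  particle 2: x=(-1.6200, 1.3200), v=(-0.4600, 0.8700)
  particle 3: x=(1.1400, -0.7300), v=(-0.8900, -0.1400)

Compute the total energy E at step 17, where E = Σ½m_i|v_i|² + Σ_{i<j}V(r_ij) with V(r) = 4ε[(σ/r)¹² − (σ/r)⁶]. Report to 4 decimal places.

step 0: x0=(0.0800, -0.0300) x1=(-0.7500, -1.8100) x2=(-1.6200, 1.3200) x3=(1.1400, -0.7300)
step 1: x0=(0.0579, -0.0547) x1=(-0.7571, -1.7787) x2=(-1.6420, 1.3617) x3=(1.0966, -0.7363)
step 2: x0=(0.0381, -0.0811) x1=(-0.7641, -1.7472) x2=(-1.6640, 1.4034) x3=(1.0515, -0.7415)
step 3: x0=(0.0208, -0.1094) x1=(-0.7708, -1.7153) x2=(-1.6860, 1.4451) x3=(1.0045, -0.7456)
step 4: x0=(0.0063, -0.1399) x1=(-0.7773, -1.6831) x2=(-1.7079, 1.4867) x3=(0.9554, -0.7484)
step 5: x0=(-0.0049, -0.1729) x1=(-0.7834, -1.6505) x2=(-1.7298, 1.5282) x3=(0.9039, -0.7498)
step 6: x0=(-0.0129, -0.2084) x1=(-0.7892, -1.6173) x2=(-1.7516, 1.5698) x3=(0.8499, -0.7497)
step 7: x0=(-0.0190, -0.2458) x1=(-0.7944, -1.5834) x2=(-1.7734, 1.6113) x3=(0.7944, -0.7488)
step 8: x0=(-0.0298, -0.2812) x1=(-0.7988, -1.5486) x2=(-1.7952, 1.6527) x3=(0.7415, -0.7498)
step 9: x0=(-0.0627, -0.3043) x1=(-0.8023, -1.5126) x2=(-1.8170, 1.6942) x3=(0.7031, -0.7597)
step 10: x0=(-0.1245, -0.3117) x1=(-0.8046, -1.4751) x2=(-1.8388, 1.7356) x3=(0.6836, -0.7812)
step 11: x0=(-0.1966, -0.3152) x1=(-0.8054, -1.4356) x2=(-1.8605, 1.7771) x3=(0.6701, -0.8065)
step 12: x0=(-0.2692, -0.3213) x1=(-0.8042, -1.3934) x2=(-1.8822, 1.8185) x3=(0.6558, -0.8317)
step 13: x0=(-0.3398, -0.3322) x1=(-0.8005, -1.3475) x2=(-1.9040, 1.8599) x3=(0.6387, -0.8558)
step 14: x0=(-0.4085, -0.3488) x1=(-0.7940, -1.2969) x2=(-1.9257, 1.9012) x3=(0.6185, -0.8787)
step 15: x0=(-0.4749, -0.3697) x1=(-0.7851, -1.2431) x2=(-1.9474, 1.9426) x3=(0.5954, -0.9007)
step 16: x0=(-0.5337, -0.3794) x1=(-0.7800, -1.2035) x2=(-1.9691, 1.9839) x3=(0.5694, -0.9218)
step 17: x0=(-0.5717, -0.3294) x1=(-0.7940, -1.2332) x2=(-1.9907, 2.0252) x3=(0.5406, -0.9423)
step 0 velocities: v0=(-0.4800, -0.5000) v1=(-0.1500, 0.6500) v2=(-0.4600, 0.8700) v3=(-0.8900, -0.1400)
step 0: KE=2.0288, PE=-0.4168, E=1.6120
step 17 velocities: v0=(-0.7389, 1.1508) v1=(-0.3063, -0.7548) v2=(-0.4516, 0.8606) v3=(-0.6273, -0.4207)
step 17: KE=2.8402, PE=-1.3331, E=1.5072

1.5072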